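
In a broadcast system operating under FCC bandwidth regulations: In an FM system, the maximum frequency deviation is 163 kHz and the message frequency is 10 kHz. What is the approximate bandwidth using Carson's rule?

Carson's rule: BW = 2*(delta_f + f_m)
= 2*(163 + 10) kHz = 346 kHz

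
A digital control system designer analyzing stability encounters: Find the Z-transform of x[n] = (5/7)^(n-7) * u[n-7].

Time-shifting property: if X(z) = Z{x[n]}, then Z{x[n-d]} = z^(-d) * X(z)
X(z) = z/(z - 5/7) for x[n] = (5/7)^n * u[n]
Z{x[n-7]} = z^(-7) * z/(z - 5/7) = z^(-6)/(z - 5/7)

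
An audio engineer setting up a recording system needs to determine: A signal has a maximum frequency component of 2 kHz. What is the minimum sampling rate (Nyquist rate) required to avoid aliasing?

By the Nyquist-Shannon sampling theorem,
the minimum sampling rate (Nyquist rate) must be at least 2 * f_max.
Nyquist rate = 2 * 2 kHz = 4 kHz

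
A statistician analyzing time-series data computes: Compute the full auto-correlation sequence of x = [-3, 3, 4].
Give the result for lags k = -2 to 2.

r_xx[k] = sum_m x[m]*x[m+k], indexed from 0, for k = -2 to 2:
  r_xx[-2] = x[2]*x[0] = -12
  r_xx[-1] = x[1]*x[0] + x[2]*x[1] = 3
  r_xx[0] = x[0]*x[0] + x[1]*x[1] + x[2]*x[2] = 34
  r_xx[1] = x[0]*x[1] + x[1]*x[2] = 3
  r_xx[2] = x[0]*x[2] = -12
r_xx = [-12, 3, 34, 3, -12]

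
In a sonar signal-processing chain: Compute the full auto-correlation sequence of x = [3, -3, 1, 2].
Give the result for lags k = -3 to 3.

r_xx[k] = sum_m x[m]*x[m+k], indexed from 0, for k = -3 to 3:
  r_xx[-3] = x[3]*x[0] = 6
  r_xx[-2] = x[2]*x[0] + x[3]*x[1] = -3
  r_xx[-1] = x[1]*x[0] + x[2]*x[1] + x[3]*x[2] = -10
  r_xx[0] = x[0]*x[0] + x[1]*x[1] + x[2]*x[2] + x[3]*x[3] = 23
  r_xx[1] = x[0]*x[1] + x[1]*x[2] + x[2]*x[3] = -10
  r_xx[2] = x[0]*x[2] + x[1]*x[3] = -3
  r_xx[3] = x[0]*x[3] = 6
r_xx = [6, -3, -10, 23, -10, -3, 6]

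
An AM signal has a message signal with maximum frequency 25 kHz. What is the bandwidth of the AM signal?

In AM (double-sideband), the bandwidth is twice the message frequency.
BW = 2 * f_m = 2 * 25 kHz = 50 kHz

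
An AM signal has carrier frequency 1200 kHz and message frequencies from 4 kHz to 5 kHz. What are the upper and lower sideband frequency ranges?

Upper sideband (USB) = fc + [fm_low, fm_high] = 1200 + [4, 5] = [1204, 1205] kHz
Lower sideband (LSB) = fc - [fm_high, fm_low] = 1200 - [5, 4] = [1195, 1196] kHz
Total occupied spectrum: 1195 kHz to 1205 kHz (plus carrier at 1200 kHz)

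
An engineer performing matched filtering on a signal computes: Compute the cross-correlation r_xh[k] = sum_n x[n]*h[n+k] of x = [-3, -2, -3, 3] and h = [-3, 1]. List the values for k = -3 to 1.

Both sequences indexed from 0 and zero outside their support.
Lags with overlap: k = -3 to 1.
  r_xh[-3] = x[3]*h[0] = -9
  r_xh[-2] = x[2]*h[0] + x[3]*h[1] = 12
  r_xh[-1] = x[1]*h[0] + x[2]*h[1] = 3
  r_xh[0] = x[0]*h[0] + x[1]*h[1] = 7
  r_xh[1] = x[0]*h[1] = -3
r_xh = [-9, 12, 3, 7, -3] (for k = -3, ..., 1)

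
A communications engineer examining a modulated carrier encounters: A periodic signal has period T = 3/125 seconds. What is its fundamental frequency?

The fundamental frequency is the reciprocal of the period.
f = 1/T = 1/(3/125) = 125/3 Hz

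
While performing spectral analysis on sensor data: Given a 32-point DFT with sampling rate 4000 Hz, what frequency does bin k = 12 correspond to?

The frequency of DFT bin k is: f_k = k * f_s / N
f_12 = 12 * 4000 / 32 = 1500 Hz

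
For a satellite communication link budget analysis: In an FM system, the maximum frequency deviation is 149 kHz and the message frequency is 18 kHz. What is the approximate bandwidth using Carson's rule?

Carson's rule: BW = 2*(delta_f + f_m)
= 2*(149 + 18) kHz = 334 kHz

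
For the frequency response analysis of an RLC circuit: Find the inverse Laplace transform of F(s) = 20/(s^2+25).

Standard pair: w/(s^2+w^2) <-> sin(wt)*u(t)
Recognize w^2 = 25, so w = 5; numerator 20 = 4*5.
f(t) = 4*sin(5t)*u(t)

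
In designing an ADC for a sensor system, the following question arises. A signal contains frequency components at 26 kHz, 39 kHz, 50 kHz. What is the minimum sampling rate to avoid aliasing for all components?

The highest frequency component is f_max = 50 kHz.
Nyquist rate = 2 * f_max = 2 * 50 kHz = 100 kHz.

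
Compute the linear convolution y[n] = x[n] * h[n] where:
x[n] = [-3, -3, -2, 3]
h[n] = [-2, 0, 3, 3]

y[n] = sum_k x[k]*h[n-k]. Output length = len(x) + len(h) - 1 = 4 + 4 - 1 = 7.
y[0] = -3*-2 = 6
y[1] = -3*-2 + -3*0 = 6
y[2] = -2*-2 + -3*0 + -3*3 = -5
y[3] = 3*-2 + -2*0 + -3*3 + -3*3 = -24
y[4] = 3*0 + -2*3 + -3*3 = -15
y[5] = 3*3 + -2*3 = 3
y[6] = 3*3 = 9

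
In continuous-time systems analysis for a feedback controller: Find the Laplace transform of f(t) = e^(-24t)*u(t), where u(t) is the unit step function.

Standard Laplace transform pair:
e^(-at)*u(t) <-> 1/(s+a)
With a = 24: L{e^(-24t)*u(t)} = 1/(s+24), ROC: Re(s) > -24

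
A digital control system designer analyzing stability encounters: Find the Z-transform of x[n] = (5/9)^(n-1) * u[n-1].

Time-shifting property: if X(z) = Z{x[n]}, then Z{x[n-d]} = z^(-d) * X(z)
X(z) = z/(z - 5/9) for x[n] = (5/9)^n * u[n]
Z{x[n-1]} = z^(-1) * z/(z - 5/9) = 1/(z - 5/9)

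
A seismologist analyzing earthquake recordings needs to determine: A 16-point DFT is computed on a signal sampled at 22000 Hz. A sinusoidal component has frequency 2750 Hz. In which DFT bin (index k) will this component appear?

DFT frequency resolution = f_s/N = 22000/16 = 1375 Hz
Bin index k = f_signal / resolution = 2750 / 1375 = 2
The signal frequency 2750 Hz falls in DFT bin k = 2.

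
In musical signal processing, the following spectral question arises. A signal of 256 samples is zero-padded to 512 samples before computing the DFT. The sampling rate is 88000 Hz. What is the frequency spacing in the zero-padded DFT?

Original DFT: N = 256, resolution = f_s/N = 88000/256 = 1375/4 Hz
Zero-padded DFT: N = 512, resolution = f_s/N = 88000/512 = 1375/8 Hz
Zero-padding interpolates the spectrum (finer frequency grid)
but does NOT improve the true spectral resolution (ability to resolve close frequencies).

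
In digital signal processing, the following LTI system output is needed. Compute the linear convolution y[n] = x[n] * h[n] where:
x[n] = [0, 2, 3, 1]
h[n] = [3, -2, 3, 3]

y[n] = sum_k x[k]*h[n-k]. Output length = len(x) + len(h) - 1 = 4 + 4 - 1 = 7.
y[0] = 0*3 = 0
y[1] = 2*3 + 0*-2 = 6
y[2] = 3*3 + 2*-2 + 0*3 = 5
y[3] = 1*3 + 3*-2 + 2*3 + 0*3 = 3
y[4] = 1*-2 + 3*3 + 2*3 = 13
y[5] = 1*3 + 3*3 = 12
y[6] = 1*3 = 3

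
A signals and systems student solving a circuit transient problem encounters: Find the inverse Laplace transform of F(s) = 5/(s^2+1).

Standard pair: w/(s^2+w^2) <-> sin(wt)*u(t)
Recognize w^2 = 1, so w = 1; numerator 5 = 5*1.
f(t) = 5*sin(t)*u(t)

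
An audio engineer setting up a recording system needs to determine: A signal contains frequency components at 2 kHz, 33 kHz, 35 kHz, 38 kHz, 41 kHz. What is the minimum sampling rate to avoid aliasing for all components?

The highest frequency component is f_max = 41 kHz.
Nyquist rate = 2 * f_max = 2 * 41 kHz = 82 kHz.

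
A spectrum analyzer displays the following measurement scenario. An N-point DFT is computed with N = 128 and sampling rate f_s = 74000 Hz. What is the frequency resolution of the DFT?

DFT frequency resolution = f_s / N
= 74000 / 128 = 4625/8 Hz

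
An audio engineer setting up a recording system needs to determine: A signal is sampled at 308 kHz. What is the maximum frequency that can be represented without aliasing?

The maximum frequency that can be represented without aliasing
is the Nyquist frequency: f_max = f_s / 2 = 308 kHz / 2 = 154 kHz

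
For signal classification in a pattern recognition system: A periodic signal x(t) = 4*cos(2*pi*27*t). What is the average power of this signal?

Average power of A*cos(wt) is A^2/2.
P = 4^2 / 2 = 16/2 = 8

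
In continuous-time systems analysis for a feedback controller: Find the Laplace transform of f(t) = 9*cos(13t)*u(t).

Standard pair: cos(wt)*u(t) <-> s/(s^2+w^2)
With w = 13: L{9*cos(13t)*u(t)} = 9s/(s^2+169)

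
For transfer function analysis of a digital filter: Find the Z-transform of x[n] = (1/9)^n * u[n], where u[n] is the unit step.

The Z-transform of a^n * u[n] is z/(z-a) for |z| > |a|.
Here a = 1/9, so X(z) = z/(z - (1/9)) = 9z/(9z - 1)
ROC: |z| > 1/9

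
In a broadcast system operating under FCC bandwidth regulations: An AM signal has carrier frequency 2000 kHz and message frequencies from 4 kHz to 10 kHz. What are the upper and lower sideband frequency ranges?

Upper sideband (USB) = fc + [fm_low, fm_high] = 2000 + [4, 10] = [2004, 2010] kHz
Lower sideband (LSB) = fc - [fm_high, fm_low] = 2000 - [10, 4] = [1990, 1996] kHz
Total occupied spectrum: 1990 kHz to 2010 kHz (plus carrier at 2000 kHz)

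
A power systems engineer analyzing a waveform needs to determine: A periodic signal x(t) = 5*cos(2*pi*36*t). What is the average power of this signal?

Average power of A*cos(wt) is A^2/2.
P = 5^2 / 2 = 25/2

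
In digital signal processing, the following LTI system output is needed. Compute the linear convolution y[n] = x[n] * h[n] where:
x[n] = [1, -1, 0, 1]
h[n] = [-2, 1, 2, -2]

y[n] = sum_k x[k]*h[n-k]. Output length = len(x) + len(h) - 1 = 4 + 4 - 1 = 7.
y[0] = 1*-2 = -2
y[1] = -1*-2 + 1*1 = 3
y[2] = 0*-2 + -1*1 + 1*2 = 1
y[3] = 1*-2 + 0*1 + -1*2 + 1*-2 = -6
y[4] = 1*1 + 0*2 + -1*-2 = 3
y[5] = 1*2 + 0*-2 = 2
y[6] = 1*-2 = -2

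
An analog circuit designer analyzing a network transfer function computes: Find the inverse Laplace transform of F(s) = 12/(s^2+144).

Standard pair: w/(s^2+w^2) <-> sin(wt)*u(t)
Recognize w^2 = 144, so w = 12; numerator 12 = 1*12.
f(t) = sin(12t)*u(t)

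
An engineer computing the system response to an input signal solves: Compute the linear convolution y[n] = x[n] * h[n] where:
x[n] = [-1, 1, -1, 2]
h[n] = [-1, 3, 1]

y[n] = sum_k x[k]*h[n-k]. Output length = len(x) + len(h) - 1 = 4 + 3 - 1 = 6.
y[0] = -1*-1 = 1
y[1] = 1*-1 + -1*3 = -4
y[2] = -1*-1 + 1*3 + -1*1 = 3
y[3] = 2*-1 + -1*3 + 1*1 = -4
y[4] = 2*3 + -1*1 = 5
y[5] = 2*1 = 2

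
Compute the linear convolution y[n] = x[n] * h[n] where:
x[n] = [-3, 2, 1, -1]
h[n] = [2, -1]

y[n] = sum_k x[k]*h[n-k]. Output length = len(x) + len(h) - 1 = 4 + 2 - 1 = 5.
y[0] = -3*2 = -6
y[1] = 2*2 + -3*-1 = 7
y[2] = 1*2 + 2*-1 = 0
y[3] = -1*2 + 1*-1 = -3
y[4] = -1*-1 = 1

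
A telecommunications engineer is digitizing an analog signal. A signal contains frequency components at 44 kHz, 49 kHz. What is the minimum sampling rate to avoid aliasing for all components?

The highest frequency component is f_max = 49 kHz.
Nyquist rate = 2 * f_max = 2 * 49 kHz = 98 kHz.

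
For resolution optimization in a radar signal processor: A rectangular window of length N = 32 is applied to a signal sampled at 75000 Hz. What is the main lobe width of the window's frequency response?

For a rectangular window of length N,
the main lobe width in frequency is 2*f_s/N.
= 2*75000/32 = 9375/2 Hz
This determines the minimum frequency separation for resolving two sinusoids.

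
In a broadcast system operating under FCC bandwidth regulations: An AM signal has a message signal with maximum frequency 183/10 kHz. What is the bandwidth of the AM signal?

In AM (double-sideband), the bandwidth is twice the message frequency.
BW = 2 * f_m = 2 * 183/10 kHz = 183/5 kHz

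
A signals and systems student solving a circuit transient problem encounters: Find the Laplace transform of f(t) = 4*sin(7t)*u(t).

Standard pair: sin(wt)*u(t) <-> w/(s^2+w^2)
With w = 7: L{4*sin(7t)*u(t)} = 28/(s^2+49)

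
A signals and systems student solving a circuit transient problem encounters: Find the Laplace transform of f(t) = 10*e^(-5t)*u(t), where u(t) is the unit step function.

Standard Laplace transform pair:
e^(-at)*u(t) <-> 1/(s+a)
With a = 5: L{10*e^(-5t)*u(t)} = 10/(s+5), ROC: Re(s) > -5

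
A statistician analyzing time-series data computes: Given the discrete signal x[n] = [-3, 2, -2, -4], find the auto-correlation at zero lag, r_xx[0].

The auto-correlation at zero lag r_xx[0] equals the signal energy.
r_xx[0] = sum of x[n]^2 = (-3)^2 + 2^2 + (-2)^2 + (-4)^2
= 9 + 4 + 4 + 16 = 33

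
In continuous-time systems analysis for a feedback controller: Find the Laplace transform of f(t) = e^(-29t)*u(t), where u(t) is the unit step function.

Standard Laplace transform pair:
e^(-at)*u(t) <-> 1/(s+a)
With a = 29: L{e^(-29t)*u(t)} = 1/(s+29), ROC: Re(s) > -29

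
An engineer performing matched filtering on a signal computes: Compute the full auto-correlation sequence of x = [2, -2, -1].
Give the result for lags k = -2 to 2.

r_xx[k] = sum_m x[m]*x[m+k], indexed from 0, for k = -2 to 2:
  r_xx[-2] = x[2]*x[0] = -2
  r_xx[-1] = x[1]*x[0] + x[2]*x[1] = -2
  r_xx[0] = x[0]*x[0] + x[1]*x[1] + x[2]*x[2] = 9
  r_xx[1] = x[0]*x[1] + x[1]*x[2] = -2
  r_xx[2] = x[0]*x[2] = -2
r_xx = [-2, -2, 9, -2, -2]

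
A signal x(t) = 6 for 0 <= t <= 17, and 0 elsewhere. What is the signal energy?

Energy = integral of |x(t)|^2 dt over the signal duration
= 6^2 * 17 = 36 * 17 = 612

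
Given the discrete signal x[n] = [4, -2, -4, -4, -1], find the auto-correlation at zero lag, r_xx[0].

The auto-correlation at zero lag r_xx[0] equals the signal energy.
r_xx[0] = sum of x[n]^2 = 4^2 + (-2)^2 + (-4)^2 + (-4)^2 + (-1)^2
= 16 + 4 + 16 + 16 + 1 = 53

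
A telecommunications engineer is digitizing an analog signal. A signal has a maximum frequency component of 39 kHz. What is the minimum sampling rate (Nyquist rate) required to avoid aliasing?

By the Nyquist-Shannon sampling theorem,
the minimum sampling rate (Nyquist rate) must be at least 2 * f_max.
Nyquist rate = 2 * 39 kHz = 78 kHz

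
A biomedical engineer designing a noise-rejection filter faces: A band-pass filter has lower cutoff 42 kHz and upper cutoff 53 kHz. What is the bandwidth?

Bandwidth = f_high - f_low
= 53 kHz - 42 kHz = 11 kHz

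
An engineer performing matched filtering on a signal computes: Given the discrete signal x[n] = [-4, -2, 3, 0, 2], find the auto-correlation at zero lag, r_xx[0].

The auto-correlation at zero lag r_xx[0] equals the signal energy.
r_xx[0] = sum of x[n]^2 = (-4)^2 + (-2)^2 + 3^2 + 0^2 + 2^2
= 16 + 4 + 9 + 0 + 4 = 33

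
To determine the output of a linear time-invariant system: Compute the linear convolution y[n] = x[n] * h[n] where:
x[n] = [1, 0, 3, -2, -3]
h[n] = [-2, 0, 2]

y[n] = sum_k x[k]*h[n-k]. Output length = len(x) + len(h) - 1 = 5 + 3 - 1 = 7.
y[0] = 1*-2 = -2
y[1] = 0*-2 + 1*0 = 0
y[2] = 3*-2 + 0*0 + 1*2 = -4
y[3] = -2*-2 + 3*0 + 0*2 = 4
y[4] = -3*-2 + -2*0 + 3*2 = 12
y[5] = -3*0 + -2*2 = -4
y[6] = -3*2 = -6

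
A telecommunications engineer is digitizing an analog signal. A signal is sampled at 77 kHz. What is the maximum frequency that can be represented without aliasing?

The maximum frequency that can be represented without aliasing
is the Nyquist frequency: f_max = f_s / 2 = 77 kHz / 2 = 77/2 kHz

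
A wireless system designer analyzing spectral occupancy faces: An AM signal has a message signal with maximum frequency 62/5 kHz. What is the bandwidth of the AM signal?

In AM (double-sideband), the bandwidth is twice the message frequency.
BW = 2 * f_m = 2 * 62/5 kHz = 124/5 kHz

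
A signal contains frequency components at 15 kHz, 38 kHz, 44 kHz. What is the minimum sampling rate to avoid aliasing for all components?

The highest frequency component is f_max = 44 kHz.
Nyquist rate = 2 * f_max = 2 * 44 kHz = 88 kHz.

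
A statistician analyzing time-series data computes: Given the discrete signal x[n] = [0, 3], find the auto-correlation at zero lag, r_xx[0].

The auto-correlation at zero lag r_xx[0] equals the signal energy.
r_xx[0] = sum of x[n]^2 = 0^2 + 3^2
= 0 + 9 = 9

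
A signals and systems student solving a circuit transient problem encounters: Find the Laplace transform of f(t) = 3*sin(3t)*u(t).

Standard pair: sin(wt)*u(t) <-> w/(s^2+w^2)
With w = 3: L{3*sin(3t)*u(t)} = 9/(s^2+9)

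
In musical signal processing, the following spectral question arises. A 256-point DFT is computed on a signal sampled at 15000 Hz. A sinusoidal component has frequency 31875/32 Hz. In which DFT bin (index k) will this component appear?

DFT frequency resolution = f_s/N = 15000/256 = 1875/32 Hz
Bin index k = f_signal / resolution = 31875/32 / 1875/32 = 17
The signal frequency 31875/32 Hz falls in DFT bin k = 17.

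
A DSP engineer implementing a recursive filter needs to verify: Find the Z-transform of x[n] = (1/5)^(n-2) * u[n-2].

Time-shifting property: if X(z) = Z{x[n]}, then Z{x[n-d]} = z^(-d) * X(z)
X(z) = z/(z - 1/5) for x[n] = (1/5)^n * u[n]
Z{x[n-2]} = z^(-2) * z/(z - 1/5) = z^(-1)/(z - 1/5)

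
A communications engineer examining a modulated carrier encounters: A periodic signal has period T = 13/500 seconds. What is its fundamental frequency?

The fundamental frequency is the reciprocal of the period.
f = 1/T = 1/(13/500) = 500/13 Hz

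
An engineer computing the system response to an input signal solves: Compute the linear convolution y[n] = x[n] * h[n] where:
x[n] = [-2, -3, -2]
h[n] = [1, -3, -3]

y[n] = sum_k x[k]*h[n-k]. Output length = len(x) + len(h) - 1 = 3 + 3 - 1 = 5.
y[0] = -2*1 = -2
y[1] = -3*1 + -2*-3 = 3
y[2] = -2*1 + -3*-3 + -2*-3 = 13
y[3] = -2*-3 + -3*-3 = 15
y[4] = -2*-3 = 6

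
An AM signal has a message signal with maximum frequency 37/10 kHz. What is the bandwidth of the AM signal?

In AM (double-sideband), the bandwidth is twice the message frequency.
BW = 2 * f_m = 2 * 37/10 kHz = 37/5 kHz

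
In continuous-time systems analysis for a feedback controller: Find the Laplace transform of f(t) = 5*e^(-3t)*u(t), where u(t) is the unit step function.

Standard Laplace transform pair:
e^(-at)*u(t) <-> 1/(s+a)
With a = 3: L{5*e^(-3t)*u(t)} = 5/(s+3), ROC: Re(s) > -3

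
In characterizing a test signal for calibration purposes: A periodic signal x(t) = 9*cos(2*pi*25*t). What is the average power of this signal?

Average power of A*cos(wt) is A^2/2.
P = 9^2 / 2 = 81/2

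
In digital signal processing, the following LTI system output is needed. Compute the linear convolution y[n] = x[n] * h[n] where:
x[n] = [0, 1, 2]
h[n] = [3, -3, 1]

y[n] = sum_k x[k]*h[n-k]. Output length = len(x) + len(h) - 1 = 3 + 3 - 1 = 5.
y[0] = 0*3 = 0
y[1] = 1*3 + 0*-3 = 3
y[2] = 2*3 + 1*-3 + 0*1 = 3
y[3] = 2*-3 + 1*1 = -5
y[4] = 2*1 = 2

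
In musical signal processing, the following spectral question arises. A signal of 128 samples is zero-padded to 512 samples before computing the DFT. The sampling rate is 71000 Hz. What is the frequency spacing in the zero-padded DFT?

Original DFT: N = 128, resolution = f_s/N = 71000/128 = 8875/16 Hz
Zero-padded DFT: N = 512, resolution = f_s/N = 71000/512 = 8875/64 Hz
Zero-padding interpolates the spectrum (finer frequency grid)
but does NOT improve the true spectral resolution (ability to resolve close frequencies).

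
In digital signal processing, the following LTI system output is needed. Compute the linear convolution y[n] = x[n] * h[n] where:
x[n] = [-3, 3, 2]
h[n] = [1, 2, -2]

y[n] = sum_k x[k]*h[n-k]. Output length = len(x) + len(h) - 1 = 3 + 3 - 1 = 5.
y[0] = -3*1 = -3
y[1] = 3*1 + -3*2 = -3
y[2] = 2*1 + 3*2 + -3*-2 = 14
y[3] = 2*2 + 3*-2 = -2
y[4] = 2*-2 = -4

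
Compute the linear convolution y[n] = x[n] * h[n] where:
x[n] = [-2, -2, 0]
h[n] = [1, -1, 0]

y[n] = sum_k x[k]*h[n-k]. Output length = len(x) + len(h) - 1 = 3 + 3 - 1 = 5.
y[0] = -2*1 = -2
y[1] = -2*1 + -2*-1 = 0
y[2] = 0*1 + -2*-1 + -2*0 = 2
y[3] = 0*-1 + -2*0 = 0
y[4] = 0*0 = 0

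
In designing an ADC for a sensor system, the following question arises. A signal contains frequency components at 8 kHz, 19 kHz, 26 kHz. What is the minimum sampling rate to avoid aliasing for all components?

The highest frequency component is f_max = 26 kHz.
Nyquist rate = 2 * f_max = 2 * 26 kHz = 52 kHz.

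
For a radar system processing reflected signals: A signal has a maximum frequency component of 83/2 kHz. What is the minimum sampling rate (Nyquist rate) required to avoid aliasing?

By the Nyquist-Shannon sampling theorem,
the minimum sampling rate (Nyquist rate) must be at least 2 * f_max.
Nyquist rate = 2 * 83/2 kHz = 83 kHz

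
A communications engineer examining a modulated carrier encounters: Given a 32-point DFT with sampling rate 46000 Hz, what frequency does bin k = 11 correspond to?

The frequency of DFT bin k is: f_k = k * f_s / N
f_11 = 11 * 46000 / 32 = 31625/2 Hz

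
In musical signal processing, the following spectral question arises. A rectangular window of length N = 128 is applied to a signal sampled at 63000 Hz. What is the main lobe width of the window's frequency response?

For a rectangular window of length N,
the main lobe width in frequency is 2*f_s/N.
= 2*63000/128 = 7875/8 Hz
This determines the minimum frequency separation for resolving two sinusoids.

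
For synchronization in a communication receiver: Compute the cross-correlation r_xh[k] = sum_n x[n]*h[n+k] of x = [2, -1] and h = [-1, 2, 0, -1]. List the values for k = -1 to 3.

Both sequences indexed from 0 and zero outside their support.
Lags with overlap: k = -1 to 3.
  r_xh[-1] = x[1]*h[0] = 1
  r_xh[0] = x[0]*h[0] + x[1]*h[1] = -4
  r_xh[1] = x[0]*h[1] + x[1]*h[2] = 4
  r_xh[2] = x[0]*h[2] + x[1]*h[3] = 1
  r_xh[3] = x[0]*h[3] = -2
r_xh = [1, -4, 4, 1, -2] (for k = -1, ..., 3)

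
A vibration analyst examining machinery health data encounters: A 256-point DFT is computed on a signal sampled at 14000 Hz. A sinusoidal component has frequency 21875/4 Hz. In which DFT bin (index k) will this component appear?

DFT frequency resolution = f_s/N = 14000/256 = 875/16 Hz
Bin index k = f_signal / resolution = 21875/4 / 875/16 = 100
The signal frequency 21875/4 Hz falls in DFT bin k = 100.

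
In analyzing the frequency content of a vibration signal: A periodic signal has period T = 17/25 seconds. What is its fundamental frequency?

The fundamental frequency is the reciprocal of the period.
f = 1/T = 1/(17/25) = 25/17 Hz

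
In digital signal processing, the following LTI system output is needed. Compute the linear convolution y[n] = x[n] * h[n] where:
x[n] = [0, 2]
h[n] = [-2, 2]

y[n] = sum_k x[k]*h[n-k]. Output length = len(x) + len(h) - 1 = 2 + 2 - 1 = 3.
y[0] = 0*-2 = 0
y[1] = 2*-2 + 0*2 = -4
y[2] = 2*2 = 4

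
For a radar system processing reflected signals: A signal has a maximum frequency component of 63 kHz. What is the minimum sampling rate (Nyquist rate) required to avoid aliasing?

By the Nyquist-Shannon sampling theorem,
the minimum sampling rate (Nyquist rate) must be at least 2 * f_max.
Nyquist rate = 2 * 63 kHz = 126 kHz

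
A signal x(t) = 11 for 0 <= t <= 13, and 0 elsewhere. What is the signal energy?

Energy = integral of |x(t)|^2 dt over the signal duration
= 11^2 * 13 = 121 * 13 = 1573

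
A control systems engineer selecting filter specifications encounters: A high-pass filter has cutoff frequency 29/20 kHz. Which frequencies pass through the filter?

A high-pass filter passes all frequencies above the cutoff frequency 29/20 kHz and attenuates lower frequencies.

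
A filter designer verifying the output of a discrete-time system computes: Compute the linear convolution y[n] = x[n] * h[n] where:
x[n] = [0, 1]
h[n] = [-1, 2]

y[n] = sum_k x[k]*h[n-k]. Output length = len(x) + len(h) - 1 = 2 + 2 - 1 = 3.
y[0] = 0*-1 = 0
y[1] = 1*-1 + 0*2 = -1
y[2] = 1*2 = 2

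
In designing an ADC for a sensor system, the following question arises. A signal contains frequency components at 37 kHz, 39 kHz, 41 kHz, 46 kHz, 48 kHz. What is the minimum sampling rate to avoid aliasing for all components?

The highest frequency component is f_max = 48 kHz.
Nyquist rate = 2 * f_max = 2 * 48 kHz = 96 kHz.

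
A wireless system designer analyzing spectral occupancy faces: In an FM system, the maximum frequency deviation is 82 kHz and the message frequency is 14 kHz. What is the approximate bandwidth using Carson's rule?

Carson's rule: BW = 2*(delta_f + f_m)
= 2*(82 + 14) kHz = 192 kHz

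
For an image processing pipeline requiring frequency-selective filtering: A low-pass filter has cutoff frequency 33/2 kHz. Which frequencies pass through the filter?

A low-pass filter passes all frequencies below the cutoff frequency 33/2 kHz and attenuates higher frequencies.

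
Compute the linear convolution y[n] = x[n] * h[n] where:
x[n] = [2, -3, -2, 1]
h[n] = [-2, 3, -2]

y[n] = sum_k x[k]*h[n-k]. Output length = len(x) + len(h) - 1 = 4 + 3 - 1 = 6.
y[0] = 2*-2 = -4
y[1] = -3*-2 + 2*3 = 12
y[2] = -2*-2 + -3*3 + 2*-2 = -9
y[3] = 1*-2 + -2*3 + -3*-2 = -2
y[4] = 1*3 + -2*-2 = 7
y[5] = 1*-2 = -2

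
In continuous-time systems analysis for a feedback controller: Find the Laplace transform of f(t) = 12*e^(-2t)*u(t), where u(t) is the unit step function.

Standard Laplace transform pair:
e^(-at)*u(t) <-> 1/(s+a)
With a = 2: L{12*e^(-2t)*u(t)} = 12/(s+2), ROC: Re(s) > -2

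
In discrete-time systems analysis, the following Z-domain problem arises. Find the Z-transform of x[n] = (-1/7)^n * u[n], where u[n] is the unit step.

The Z-transform of a^n * u[n] is z/(z-a) for |z| > |a|.
Here a = -1/7, so X(z) = z/(z - (-1/7)) = 7z/(7z + 1)
ROC: |z| > 1/7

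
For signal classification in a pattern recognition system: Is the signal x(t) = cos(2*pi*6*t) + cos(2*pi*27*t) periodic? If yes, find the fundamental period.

f1 = 6 Hz, f2 = 27 Hz
Period T1 = 1/6, T2 = 1/27
Ratio T1/T2 = 27/6, which is rational.
The signal is periodic with fundamental period T = 1/GCD(6,27) = 1/3 s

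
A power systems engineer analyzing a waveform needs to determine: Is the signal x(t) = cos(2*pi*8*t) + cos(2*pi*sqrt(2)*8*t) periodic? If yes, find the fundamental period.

f1 = 8 Hz, f2 = 8*sqrt(2) Hz
Ratio f2/f1 = sqrt(2), which is irrational.
Since the frequency ratio is irrational, no common period exists.
The signal is not periodic.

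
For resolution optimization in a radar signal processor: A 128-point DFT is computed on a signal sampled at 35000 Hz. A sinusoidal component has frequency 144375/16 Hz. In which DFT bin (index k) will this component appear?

DFT frequency resolution = f_s/N = 35000/128 = 4375/16 Hz
Bin index k = f_signal / resolution = 144375/16 / 4375/16 = 33
The signal frequency 144375/16 Hz falls in DFT bin k = 33.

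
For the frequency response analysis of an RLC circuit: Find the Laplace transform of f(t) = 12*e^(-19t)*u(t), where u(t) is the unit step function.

Standard Laplace transform pair:
e^(-at)*u(t) <-> 1/(s+a)
With a = 19: L{12*e^(-19t)*u(t)} = 12/(s+19), ROC: Re(s) > -19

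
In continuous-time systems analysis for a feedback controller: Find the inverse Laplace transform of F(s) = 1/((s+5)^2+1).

Standard pair: w/((s+a)^2+w^2) <-> e^(-at)*sin(wt)*u(t)
With a=5, w=1: f(t) = e^(-5t)*sin(t)*u(t)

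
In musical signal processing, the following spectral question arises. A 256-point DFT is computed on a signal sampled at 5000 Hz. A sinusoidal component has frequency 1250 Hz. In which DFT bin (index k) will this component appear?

DFT frequency resolution = f_s/N = 5000/256 = 625/32 Hz
Bin index k = f_signal / resolution = 1250 / 625/32 = 64
The signal frequency 1250 Hz falls in DFT bin k = 64.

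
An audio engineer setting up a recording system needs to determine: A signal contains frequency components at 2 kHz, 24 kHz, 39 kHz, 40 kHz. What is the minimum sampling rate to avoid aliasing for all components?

The highest frequency component is f_max = 40 kHz.
Nyquist rate = 2 * f_max = 2 * 40 kHz = 80 kHz.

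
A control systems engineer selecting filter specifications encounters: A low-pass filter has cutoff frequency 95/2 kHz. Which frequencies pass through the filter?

A low-pass filter passes all frequencies below the cutoff frequency 95/2 kHz and attenuates higher frequencies.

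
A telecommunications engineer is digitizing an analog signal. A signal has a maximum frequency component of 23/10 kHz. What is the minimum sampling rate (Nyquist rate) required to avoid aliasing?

By the Nyquist-Shannon sampling theorem,
the minimum sampling rate (Nyquist rate) must be at least 2 * f_max.
Nyquist rate = 2 * 23/10 kHz = 23/5 kHz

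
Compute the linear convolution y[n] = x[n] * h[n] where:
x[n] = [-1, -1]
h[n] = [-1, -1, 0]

y[n] = sum_k x[k]*h[n-k]. Output length = len(x) + len(h) - 1 = 2 + 3 - 1 = 4.
y[0] = -1*-1 = 1
y[1] = -1*-1 + -1*-1 = 2
y[2] = -1*-1 + -1*0 = 1
y[3] = -1*0 = 0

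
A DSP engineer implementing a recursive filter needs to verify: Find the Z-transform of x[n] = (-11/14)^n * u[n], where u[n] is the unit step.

The Z-transform of a^n * u[n] is z/(z-a) for |z| > |a|.
Here a = -11/14, so X(z) = z/(z - (-11/14)) = 14z/(14z + 11)
ROC: |z| > 11/14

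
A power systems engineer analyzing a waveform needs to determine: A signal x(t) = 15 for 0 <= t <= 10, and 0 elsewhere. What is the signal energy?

Energy = integral of |x(t)|^2 dt over the signal duration
= 15^2 * 10 = 225 * 10 = 2250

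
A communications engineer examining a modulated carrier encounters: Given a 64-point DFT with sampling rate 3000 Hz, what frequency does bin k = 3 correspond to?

The frequency of DFT bin k is: f_k = k * f_s / N
f_3 = 3 * 3000 / 64 = 1125/8 Hz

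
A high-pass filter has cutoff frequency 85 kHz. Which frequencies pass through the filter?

A high-pass filter passes all frequencies above the cutoff frequency 85 kHz and attenuates lower frequencies.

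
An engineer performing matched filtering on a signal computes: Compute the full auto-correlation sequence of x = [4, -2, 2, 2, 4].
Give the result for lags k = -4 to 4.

r_xx[k] = sum_m x[m]*x[m+k], indexed from 0, for k = -4 to 4:
  r_xx[-4] = x[4]*x[0] = 16
  r_xx[-3] = x[3]*x[0] + x[4]*x[1] = 0
  r_xx[-2] = x[2]*x[0] + x[3]*x[1] + x[4]*x[2] = 12
  r_xx[-1] = x[1]*x[0] + x[2]*x[1] + x[3]*x[2] + x[4]*x[3] = 0
  r_xx[0] = x[0]*x[0] + x[1]*x[1] + x[2]*x[2] + x[3]*x[3] + x[4]*x[4] = 44
  r_xx[1] = x[0]*x[1] + x[1]*x[2] + x[2]*x[3] + x[3]*x[4] = 0
  r_xx[2] = x[0]*x[2] + x[1]*x[3] + x[2]*x[4] = 12
  r_xx[3] = x[0]*x[3] + x[1]*x[4] = 0
  r_xx[4] = x[0]*x[4] = 16
r_xx = [16, 0, 12, 0, 44, 0, 12, 0, 16]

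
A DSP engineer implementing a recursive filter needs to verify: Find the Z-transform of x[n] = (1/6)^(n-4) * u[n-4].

Time-shifting property: if X(z) = Z{x[n]}, then Z{x[n-d]} = z^(-d) * X(z)
X(z) = z/(z - 1/6) for x[n] = (1/6)^n * u[n]
Z{x[n-4]} = z^(-4) * z/(z - 1/6) = z^(-3)/(z - 1/6)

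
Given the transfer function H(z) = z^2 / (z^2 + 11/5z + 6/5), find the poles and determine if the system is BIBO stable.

Poles are roots of the denominator: z^2 + 11/5z + 6/5 = 0.
Quadratic formula: z = [-(11/5) +/- sqrt((11/5)^2 - 4*(6/5))] / 2
Discriminant = 121/25 - 24/5 = 1/25; sqrt = 1/5.
z = (-11/5 +/- 1/5) / 2 => z = -1 or z = -6/5.
|p1| = 1, |p2| = 6/5.
For BIBO stability, all poles must lie inside the unit circle (|p| < 1).
System is UNSTABLE since at least one |p| >= 1.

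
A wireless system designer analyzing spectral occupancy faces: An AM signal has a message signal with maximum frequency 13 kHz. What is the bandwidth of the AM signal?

In AM (double-sideband), the bandwidth is twice the message frequency.
BW = 2 * f_m = 2 * 13 kHz = 26 kHz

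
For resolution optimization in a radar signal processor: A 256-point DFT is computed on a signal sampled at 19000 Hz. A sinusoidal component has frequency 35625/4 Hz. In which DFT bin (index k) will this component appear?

DFT frequency resolution = f_s/N = 19000/256 = 2375/32 Hz
Bin index k = f_signal / resolution = 35625/4 / 2375/32 = 120
The signal frequency 35625/4 Hz falls in DFT bin k = 120.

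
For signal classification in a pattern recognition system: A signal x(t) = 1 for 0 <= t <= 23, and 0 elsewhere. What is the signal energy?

Energy = integral of |x(t)|^2 dt over the signal duration
= 1^2 * 23 = 1 * 23 = 23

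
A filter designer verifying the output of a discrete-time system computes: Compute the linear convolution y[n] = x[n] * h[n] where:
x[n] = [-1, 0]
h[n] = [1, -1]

y[n] = sum_k x[k]*h[n-k]. Output length = len(x) + len(h) - 1 = 2 + 2 - 1 = 3.
y[0] = -1*1 = -1
y[1] = 0*1 + -1*-1 = 1
y[2] = 0*-1 = 0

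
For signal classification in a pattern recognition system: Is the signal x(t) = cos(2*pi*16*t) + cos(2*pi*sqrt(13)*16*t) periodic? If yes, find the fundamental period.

f1 = 16 Hz, f2 = 16*sqrt(13) Hz
Ratio f2/f1 = sqrt(13), which is irrational.
Since the frequency ratio is irrational, no common period exists.
The signal is not periodic.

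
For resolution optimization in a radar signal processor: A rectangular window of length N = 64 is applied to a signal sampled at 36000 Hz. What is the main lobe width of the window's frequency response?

For a rectangular window of length N,
the main lobe width in frequency is 2*f_s/N.
= 2*36000/64 = 1125 Hz
This determines the minimum frequency separation for resolving two sinusoids.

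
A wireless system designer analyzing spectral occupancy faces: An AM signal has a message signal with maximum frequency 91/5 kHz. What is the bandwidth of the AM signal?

In AM (double-sideband), the bandwidth is twice the message frequency.
BW = 2 * f_m = 2 * 91/5 kHz = 182/5 kHz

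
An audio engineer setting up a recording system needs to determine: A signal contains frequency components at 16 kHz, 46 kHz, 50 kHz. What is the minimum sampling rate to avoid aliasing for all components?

The highest frequency component is f_max = 50 kHz.
Nyquist rate = 2 * f_max = 2 * 50 kHz = 100 kHz.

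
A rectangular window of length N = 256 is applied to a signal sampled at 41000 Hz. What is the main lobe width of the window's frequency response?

For a rectangular window of length N,
the main lobe width in frequency is 2*f_s/N.
= 2*41000/256 = 5125/16 Hz
This determines the minimum frequency separation for resolving two sinusoids.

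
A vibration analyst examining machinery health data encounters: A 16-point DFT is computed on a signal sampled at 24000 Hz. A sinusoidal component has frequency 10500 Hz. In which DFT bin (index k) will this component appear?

DFT frequency resolution = f_s/N = 24000/16 = 1500 Hz
Bin index k = f_signal / resolution = 10500 / 1500 = 7
The signal frequency 10500 Hz falls in DFT bin k = 7.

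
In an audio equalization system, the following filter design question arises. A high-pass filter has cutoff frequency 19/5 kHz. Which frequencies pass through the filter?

A high-pass filter passes all frequencies above the cutoff frequency 19/5 kHz and attenuates lower frequencies.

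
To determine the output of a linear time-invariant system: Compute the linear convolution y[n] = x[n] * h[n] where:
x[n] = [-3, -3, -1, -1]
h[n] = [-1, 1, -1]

y[n] = sum_k x[k]*h[n-k]. Output length = len(x) + len(h) - 1 = 4 + 3 - 1 = 6.
y[0] = -3*-1 = 3
y[1] = -3*-1 + -3*1 = 0
y[2] = -1*-1 + -3*1 + -3*-1 = 1
y[3] = -1*-1 + -1*1 + -3*-1 = 3
y[4] = -1*1 + -1*-1 = 0
y[5] = -1*-1 = 1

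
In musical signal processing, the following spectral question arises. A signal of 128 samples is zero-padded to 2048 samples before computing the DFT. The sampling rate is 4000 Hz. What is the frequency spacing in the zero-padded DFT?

Original DFT: N = 128, resolution = f_s/N = 4000/128 = 125/4 Hz
Zero-padded DFT: N = 2048, resolution = f_s/N = 4000/2048 = 125/64 Hz
Zero-padding interpolates the spectrum (finer frequency grid)
but does NOT improve the true spectral resolution (ability to resolve close frequencies).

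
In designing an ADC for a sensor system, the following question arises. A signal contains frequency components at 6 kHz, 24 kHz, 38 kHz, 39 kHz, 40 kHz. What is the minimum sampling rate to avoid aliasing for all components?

The highest frequency component is f_max = 40 kHz.
Nyquist rate = 2 * f_max = 2 * 40 kHz = 80 kHz.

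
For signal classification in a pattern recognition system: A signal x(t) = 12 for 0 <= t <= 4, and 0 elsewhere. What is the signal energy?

Energy = integral of |x(t)|^2 dt over the signal duration
= 12^2 * 4 = 144 * 4 = 576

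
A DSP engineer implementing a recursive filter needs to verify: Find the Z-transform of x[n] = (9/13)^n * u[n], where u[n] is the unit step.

The Z-transform of a^n * u[n] is z/(z-a) for |z| > |a|.
Here a = 9/13, so X(z) = z/(z - (9/13)) = 13z/(13z - 9)
ROC: |z| > 9/13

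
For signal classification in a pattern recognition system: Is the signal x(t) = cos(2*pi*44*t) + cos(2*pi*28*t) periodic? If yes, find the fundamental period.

f1 = 44 Hz, f2 = 28 Hz
Period T1 = 1/44, T2 = 1/28
Ratio T1/T2 = 28/44, which is rational.
The signal is periodic with fundamental period T = 1/GCD(44,28) = 1/4 s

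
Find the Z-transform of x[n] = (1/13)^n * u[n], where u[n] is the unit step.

The Z-transform of a^n * u[n] is z/(z-a) for |z| > |a|.
Here a = 1/13, so X(z) = z/(z - (1/13)) = 13z/(13z - 1)
ROC: |z| > 1/13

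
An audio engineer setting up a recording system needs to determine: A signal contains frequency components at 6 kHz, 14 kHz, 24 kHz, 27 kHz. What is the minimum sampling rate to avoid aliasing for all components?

The highest frequency component is f_max = 27 kHz.
Nyquist rate = 2 * f_max = 2 * 27 kHz = 54 kHz.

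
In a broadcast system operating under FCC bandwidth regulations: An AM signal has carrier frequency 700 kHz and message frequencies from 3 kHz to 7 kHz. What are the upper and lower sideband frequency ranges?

Upper sideband (USB) = fc + [fm_low, fm_high] = 700 + [3, 7] = [703, 707] kHz
Lower sideband (LSB) = fc - [fm_high, fm_low] = 700 - [7, 3] = [693, 697] kHz
Total occupied spectrum: 693 kHz to 707 kHz (plus carrier at 700 kHz)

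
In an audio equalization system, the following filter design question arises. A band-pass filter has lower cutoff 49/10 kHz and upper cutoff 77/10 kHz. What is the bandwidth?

Bandwidth = f_high - f_low
= 77/10 kHz - 49/10 kHz = 14/5 kHz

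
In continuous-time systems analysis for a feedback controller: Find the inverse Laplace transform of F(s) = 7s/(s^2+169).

Standard pair: s/(s^2+w^2) <-> cos(wt)*u(t)
With k=7, w=13: f(t) = 7*cos(13t)*u(t)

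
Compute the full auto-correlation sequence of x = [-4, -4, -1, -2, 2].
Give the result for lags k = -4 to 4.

r_xx[k] = sum_m x[m]*x[m+k], indexed from 0, for k = -4 to 4:
  r_xx[-4] = x[4]*x[0] = -8
  r_xx[-3] = x[3]*x[0] + x[4]*x[1] = 0
  r_xx[-2] = x[2]*x[0] + x[3]*x[1] + x[4]*x[2] = 10
  r_xx[-1] = x[1]*x[0] + x[2]*x[1] + x[3]*x[2] + x[4]*x[3] = 18
  r_xx[0] = x[0]*x[0] + x[1]*x[1] + x[2]*x[2] + x[3]*x[3] + x[4]*x[4] = 41
  r_xx[1] = x[0]*x[1] + x[1]*x[2] + x[2]*x[3] + x[3]*x[4] = 18
  r_xx[2] = x[0]*x[2] + x[1]*x[3] + x[2]*x[4] = 10
  r_xx[3] = x[0]*x[3] + x[1]*x[4] = 0
  r_xx[4] = x[0]*x[4] = -8
r_xx = [-8, 0, 10, 18, 41, 18, 10, 0, -8]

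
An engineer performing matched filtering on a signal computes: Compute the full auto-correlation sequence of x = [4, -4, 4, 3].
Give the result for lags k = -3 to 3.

r_xx[k] = sum_m x[m]*x[m+k], indexed from 0, for k = -3 to 3:
  r_xx[-3] = x[3]*x[0] = 12
  r_xx[-2] = x[2]*x[0] + x[3]*x[1] = 4
  r_xx[-1] = x[1]*x[0] + x[2]*x[1] + x[3]*x[2] = -20
  r_xx[0] = x[0]*x[0] + x[1]*x[1] + x[2]*x[2] + x[3]*x[3] = 57
  r_xx[1] = x[0]*x[1] + x[1]*x[2] + x[2]*x[3] = -20
  r_xx[2] = x[0]*x[2] + x[1]*x[3] = 4
  r_xx[3] = x[0]*x[3] = 12
r_xx = [12, 4, -20, 57, -20, 4, 12]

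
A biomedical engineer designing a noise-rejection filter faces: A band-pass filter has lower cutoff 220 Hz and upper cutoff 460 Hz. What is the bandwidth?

Bandwidth = f_high - f_low
= 460 Hz - 220 Hz = 240 Hz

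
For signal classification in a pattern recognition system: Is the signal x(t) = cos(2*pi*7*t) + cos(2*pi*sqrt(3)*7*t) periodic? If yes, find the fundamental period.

f1 = 7 Hz, f2 = 7*sqrt(3) Hz
Ratio f2/f1 = sqrt(3), which is irrational.
Since the frequency ratio is irrational, no common period exists.
The signal is not periodic.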